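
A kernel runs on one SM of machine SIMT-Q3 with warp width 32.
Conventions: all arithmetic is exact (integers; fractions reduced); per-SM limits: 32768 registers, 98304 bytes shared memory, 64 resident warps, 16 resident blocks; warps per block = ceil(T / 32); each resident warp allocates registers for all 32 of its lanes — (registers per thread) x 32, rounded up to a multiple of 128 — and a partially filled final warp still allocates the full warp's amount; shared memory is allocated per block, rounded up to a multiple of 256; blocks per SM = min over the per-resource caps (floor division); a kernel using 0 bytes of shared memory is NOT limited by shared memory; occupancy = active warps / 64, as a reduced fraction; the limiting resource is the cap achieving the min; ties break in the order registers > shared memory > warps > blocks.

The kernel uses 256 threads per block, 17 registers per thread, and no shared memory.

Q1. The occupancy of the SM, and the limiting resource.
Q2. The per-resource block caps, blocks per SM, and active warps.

Answer: occupancy 3/4, limited by registers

registers: 6 blocks
shared memory: no limit (kernel uses none)
warps: 8 blocks
blocks: 16 blocks

Answer: 6 blocks, 48 active warps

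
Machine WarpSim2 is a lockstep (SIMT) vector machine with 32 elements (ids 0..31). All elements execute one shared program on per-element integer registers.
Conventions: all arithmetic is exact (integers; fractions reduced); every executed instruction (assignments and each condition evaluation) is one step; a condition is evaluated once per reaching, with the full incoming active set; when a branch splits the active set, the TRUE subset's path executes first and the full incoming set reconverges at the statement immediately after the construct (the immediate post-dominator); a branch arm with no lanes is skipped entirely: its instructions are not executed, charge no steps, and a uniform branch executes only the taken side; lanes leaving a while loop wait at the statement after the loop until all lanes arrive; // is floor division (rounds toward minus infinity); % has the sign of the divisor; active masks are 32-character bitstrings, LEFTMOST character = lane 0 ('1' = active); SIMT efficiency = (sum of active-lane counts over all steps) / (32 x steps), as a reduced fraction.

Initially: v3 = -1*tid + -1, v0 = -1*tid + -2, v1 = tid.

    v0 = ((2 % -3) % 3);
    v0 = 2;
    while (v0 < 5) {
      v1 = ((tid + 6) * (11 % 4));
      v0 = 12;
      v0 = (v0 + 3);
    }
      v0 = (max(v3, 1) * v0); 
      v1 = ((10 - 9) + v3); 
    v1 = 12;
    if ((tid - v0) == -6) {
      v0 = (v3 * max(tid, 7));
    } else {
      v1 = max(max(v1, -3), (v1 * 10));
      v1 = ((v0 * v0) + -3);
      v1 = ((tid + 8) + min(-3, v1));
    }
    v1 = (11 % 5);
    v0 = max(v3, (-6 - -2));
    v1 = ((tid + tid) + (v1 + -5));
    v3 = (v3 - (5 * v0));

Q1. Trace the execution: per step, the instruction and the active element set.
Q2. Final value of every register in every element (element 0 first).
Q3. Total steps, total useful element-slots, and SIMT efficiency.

step 0: v0 <- ((2 % -3) % 3)         11111111111111111111111111111111
step 1: v0 <- 2                      11111111111111111111111111111111
step 2: eval (v0 < 5)                11111111111111111111111111111111
step 3: v1 <- ((tid + 6) * (11 % 4)) 11111111111111111111111111111111
step 4: v0 <- 12                     11111111111111111111111111111111
step 5: v0 <- (v0 + 3)               11111111111111111111111111111111
step 6: eval (v0 < 5)                11111111111111111111111111111111
step 7: v0 <- (max(v3, 1) * v0)      11111111111111111111111111111111
step 8: v1 <- ((10 - 9) + v3)        11111111111111111111111111111111
step 9: v1 <- 12                     11111111111111111111111111111111
step 10: eval ((tid - v0) == -6)      11111111111111111111111111111111
step 11: v0 <- (v3 * max(tid, 7))     00000000010000000000000000000000
step 12: v1 <- max(max(v1, -3), (v1 * 10)) 11111111101111111111111111111111
step 13: v1 <- ((v0 * v0) + -3)       11111111101111111111111111111111
step 14: v1 <- ((tid + 8) + min(-3, v1)) 11111111101111111111111111111111
step 15: v1 <- (11 % 5)               11111111111111111111111111111111
step 16: v0 <- max(v3, (-6 - -2))     11111111111111111111111111111111
step 17: v1 <- ((tid + tid) + (v1 + -5)) 11111111111111111111111111111111
step 18: v3 <- (v3 - (5 * v0))        11111111111111111111111111111111

Answer: 19 steps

v3: 4,8,12,16,15,14,13,12,11,10,9,8,7,6,5,4,3,2,1,0,-1,-2,-3,-4,-5,-6,-7,-8,-9,-10,-11,-12
v0: -1,-2,-3,-4,-4,-4,-4,-4,-4,-4,-4,-4,-4,-4,-4,-4,-4,-4,-4,-4,-4,-4,-4,-4,-4,-4,-4,-4,-4,-4,-4,-4
v1: -4,-2,0,2,4,6,8,10,12,14,16,18,20,22,24,26,28,30,32,34,36,38,40,42,44,46,48,50,52,54,56,58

steps = 19; useful = 574; efficiency = 574/608 = 287/304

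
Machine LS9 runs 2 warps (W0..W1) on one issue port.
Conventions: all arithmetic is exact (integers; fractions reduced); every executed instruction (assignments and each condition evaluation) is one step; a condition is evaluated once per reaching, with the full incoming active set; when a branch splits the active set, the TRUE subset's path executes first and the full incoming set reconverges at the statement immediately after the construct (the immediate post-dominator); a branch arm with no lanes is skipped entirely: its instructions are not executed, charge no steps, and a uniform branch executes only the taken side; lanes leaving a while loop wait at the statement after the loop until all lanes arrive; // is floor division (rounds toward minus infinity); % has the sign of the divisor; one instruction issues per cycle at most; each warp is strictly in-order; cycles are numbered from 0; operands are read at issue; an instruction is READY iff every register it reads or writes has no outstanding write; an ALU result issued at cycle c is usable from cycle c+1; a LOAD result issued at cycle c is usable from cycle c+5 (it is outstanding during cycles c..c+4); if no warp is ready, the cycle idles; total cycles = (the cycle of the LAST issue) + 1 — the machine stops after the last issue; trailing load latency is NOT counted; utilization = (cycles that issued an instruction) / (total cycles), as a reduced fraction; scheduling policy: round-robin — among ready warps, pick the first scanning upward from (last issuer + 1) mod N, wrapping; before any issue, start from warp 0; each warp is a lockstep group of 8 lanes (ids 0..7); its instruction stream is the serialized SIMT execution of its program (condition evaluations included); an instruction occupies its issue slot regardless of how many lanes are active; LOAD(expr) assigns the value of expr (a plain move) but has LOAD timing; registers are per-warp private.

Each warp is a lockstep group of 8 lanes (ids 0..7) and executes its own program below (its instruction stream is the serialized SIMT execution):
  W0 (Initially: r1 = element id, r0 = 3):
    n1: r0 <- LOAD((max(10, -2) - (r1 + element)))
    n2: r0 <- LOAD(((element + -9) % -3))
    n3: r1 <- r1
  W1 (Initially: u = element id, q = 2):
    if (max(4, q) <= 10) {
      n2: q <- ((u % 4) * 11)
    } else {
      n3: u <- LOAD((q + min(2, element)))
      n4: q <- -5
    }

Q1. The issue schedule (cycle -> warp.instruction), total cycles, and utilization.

cycle 0: W0.I0
cycle 1: W1.I0
cycle 2: W1.I1
cycle 3: idle
cycle 4: idle
cycle 5: W0.I1
cycle 6: W0.I2

Answer: 7 cycles, utilization 5/7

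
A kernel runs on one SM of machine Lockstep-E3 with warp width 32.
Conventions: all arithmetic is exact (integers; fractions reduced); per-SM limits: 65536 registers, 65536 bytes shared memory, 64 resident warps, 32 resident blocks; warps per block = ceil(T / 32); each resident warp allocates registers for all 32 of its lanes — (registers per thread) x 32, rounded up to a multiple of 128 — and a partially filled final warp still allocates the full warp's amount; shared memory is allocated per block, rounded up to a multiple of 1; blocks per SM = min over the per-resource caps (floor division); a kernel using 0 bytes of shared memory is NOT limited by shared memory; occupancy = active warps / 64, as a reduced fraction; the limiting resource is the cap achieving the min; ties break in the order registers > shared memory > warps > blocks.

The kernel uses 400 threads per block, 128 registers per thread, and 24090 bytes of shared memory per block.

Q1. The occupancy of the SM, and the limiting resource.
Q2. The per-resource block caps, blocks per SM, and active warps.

Answer: occupancy 13/64, limited by registers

registers: 1 block
shared memory: 2 blocks
warps: 4 blocks
blocks: 32 blocks

Answer: 1 block, 13 active warps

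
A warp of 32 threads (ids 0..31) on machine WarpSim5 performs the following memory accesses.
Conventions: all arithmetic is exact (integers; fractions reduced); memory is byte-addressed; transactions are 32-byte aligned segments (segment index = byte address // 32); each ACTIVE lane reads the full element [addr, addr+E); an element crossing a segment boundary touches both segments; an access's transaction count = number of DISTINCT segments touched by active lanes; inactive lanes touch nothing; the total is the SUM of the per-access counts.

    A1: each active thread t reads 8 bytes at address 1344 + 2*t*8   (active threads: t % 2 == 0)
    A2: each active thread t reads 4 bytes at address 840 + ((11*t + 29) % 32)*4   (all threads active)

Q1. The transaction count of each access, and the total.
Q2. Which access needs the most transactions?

A1: 16 transactions
A2: 5 transactions

Answer: 16,5; total 21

Answer: A1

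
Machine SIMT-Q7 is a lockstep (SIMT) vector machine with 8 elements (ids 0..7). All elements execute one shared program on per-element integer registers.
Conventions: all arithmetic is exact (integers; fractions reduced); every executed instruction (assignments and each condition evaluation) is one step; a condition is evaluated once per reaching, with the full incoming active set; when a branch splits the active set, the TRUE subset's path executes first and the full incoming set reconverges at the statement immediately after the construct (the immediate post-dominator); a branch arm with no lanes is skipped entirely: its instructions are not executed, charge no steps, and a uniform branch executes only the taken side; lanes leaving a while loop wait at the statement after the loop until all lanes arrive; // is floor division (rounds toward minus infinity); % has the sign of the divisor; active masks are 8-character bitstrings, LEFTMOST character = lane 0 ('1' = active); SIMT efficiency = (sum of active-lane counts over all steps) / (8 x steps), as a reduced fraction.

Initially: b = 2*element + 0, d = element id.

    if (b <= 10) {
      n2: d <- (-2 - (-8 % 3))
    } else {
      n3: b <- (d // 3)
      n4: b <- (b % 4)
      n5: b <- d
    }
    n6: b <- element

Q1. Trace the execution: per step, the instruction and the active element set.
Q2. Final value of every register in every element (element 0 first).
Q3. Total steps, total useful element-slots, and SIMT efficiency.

step 0: eval (b <= 10)               11111111
step 1: d <- (-2 - (-8 % 3))         11111100
step 2: b <- (d // 3)                00000011
step 3: b <- (b % 4)                 00000011
step 4: b <- d                       00000011
step 5: b <- element                 11111111

Answer: 6 steps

b: 0,1,2,3,4,5,6,7
d: -3,-3,-3,-3,-3,-3,6,7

steps = 6; useful = 28; efficiency = 28/48 = 7/12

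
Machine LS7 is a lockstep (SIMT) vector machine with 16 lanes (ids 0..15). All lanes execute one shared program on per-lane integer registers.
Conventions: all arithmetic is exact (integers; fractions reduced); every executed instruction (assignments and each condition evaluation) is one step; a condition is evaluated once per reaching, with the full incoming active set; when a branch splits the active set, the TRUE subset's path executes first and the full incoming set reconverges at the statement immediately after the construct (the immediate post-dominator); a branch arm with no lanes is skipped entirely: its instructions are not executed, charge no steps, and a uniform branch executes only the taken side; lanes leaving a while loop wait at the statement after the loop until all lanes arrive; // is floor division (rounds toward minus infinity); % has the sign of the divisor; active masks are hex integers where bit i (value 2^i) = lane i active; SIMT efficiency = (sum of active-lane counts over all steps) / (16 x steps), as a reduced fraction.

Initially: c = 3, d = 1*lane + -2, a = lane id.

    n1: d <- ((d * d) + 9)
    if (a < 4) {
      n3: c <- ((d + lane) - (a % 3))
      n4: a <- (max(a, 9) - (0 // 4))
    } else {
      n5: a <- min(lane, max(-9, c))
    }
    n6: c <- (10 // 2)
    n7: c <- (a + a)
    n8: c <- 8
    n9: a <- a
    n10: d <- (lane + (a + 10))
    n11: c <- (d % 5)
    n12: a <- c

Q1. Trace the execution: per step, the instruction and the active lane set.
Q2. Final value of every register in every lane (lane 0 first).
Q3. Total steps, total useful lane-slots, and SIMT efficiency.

step 0: d <- ((d * d) + 9)           0xffff
step 1: eval (a < 4)                 0xffff
step 2: c <- ((d + lane) - (a % 3))  0x000f
step 3: a <- (max(a, 9) - (0 // 4))  0x000f
step 4: a <- min(lane, max(-9, c))   0xfff0
step 5: c <- (10 // 2)               0xffff
step 6: c <- (a + a)                 0xffff
step 7: c <- 8                       0xffff
step 8: a <- a                       0xffff
step 9: d <- (lane + (a + 10))       0xffff
step 10: c <- (d % 5)                 0xffff
step 11: a <- c                       0xffff

Answer: 12 steps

c: 4,0,1,2,2,3,4,0,1,2,3,4,0,1,2,3
d: 19,20,21,22,17,18,19,20,21,22,23,24,25,26,27,28
a: 4,0,1,2,2,3,4,0,1,2,3,4,0,1,2,3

steps = 12; useful = 164; efficiency = 164/192 = 41/48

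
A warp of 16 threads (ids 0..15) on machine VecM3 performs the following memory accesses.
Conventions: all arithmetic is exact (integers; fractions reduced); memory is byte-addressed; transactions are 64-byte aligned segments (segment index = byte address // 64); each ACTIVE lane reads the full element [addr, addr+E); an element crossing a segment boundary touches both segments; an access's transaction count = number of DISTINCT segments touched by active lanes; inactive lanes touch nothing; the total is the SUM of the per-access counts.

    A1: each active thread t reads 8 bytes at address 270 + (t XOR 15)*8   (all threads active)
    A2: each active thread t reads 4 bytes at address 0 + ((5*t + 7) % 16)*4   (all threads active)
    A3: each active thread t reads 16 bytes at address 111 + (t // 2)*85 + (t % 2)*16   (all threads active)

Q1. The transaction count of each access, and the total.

A1: 3 transactions
A2: 1 transaction
A3: 11 transactions

Answer: 3,1,11; total 15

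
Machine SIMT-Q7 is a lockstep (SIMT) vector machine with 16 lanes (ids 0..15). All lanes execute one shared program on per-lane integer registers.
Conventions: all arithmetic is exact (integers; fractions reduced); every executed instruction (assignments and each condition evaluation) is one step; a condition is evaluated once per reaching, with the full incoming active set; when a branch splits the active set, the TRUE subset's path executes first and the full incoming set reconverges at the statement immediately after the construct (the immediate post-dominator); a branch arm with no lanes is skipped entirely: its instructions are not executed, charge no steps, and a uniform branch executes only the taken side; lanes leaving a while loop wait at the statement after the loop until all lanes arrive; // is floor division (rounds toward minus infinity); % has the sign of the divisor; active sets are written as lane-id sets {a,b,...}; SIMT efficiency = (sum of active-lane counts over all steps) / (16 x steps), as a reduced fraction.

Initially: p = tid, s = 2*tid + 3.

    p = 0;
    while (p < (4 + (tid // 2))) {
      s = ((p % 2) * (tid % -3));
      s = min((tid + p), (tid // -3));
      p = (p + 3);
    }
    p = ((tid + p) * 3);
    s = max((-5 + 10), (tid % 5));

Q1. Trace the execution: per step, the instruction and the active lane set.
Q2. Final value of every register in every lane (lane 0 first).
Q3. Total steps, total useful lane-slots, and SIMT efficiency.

step 0: p <- 0                       {0,1,2,3,4,5,6,7,8,9,10,11,12,13,14,15}
step 1: eval (p < (4 + (tid // 2)))  {0,1,2,3,4,5,6,7,8,9,10,11,12,13,14,15}
step 2: s <- ((p % 2) * (tid % -3))  {0,1,2,3,4,5,6,7,8,9,10,11,12,13,14,15}
step 3: s <- min((tid + p), (tid // -3)) {0,1,2,3,4,5,6,7,8,9,10,11,12,13,14,15}
step 4: p <- (p + 3)                 {0,1,2,3,4,5,6,7,8,9,10,11,12,13,14,15}
step 5: eval (p < (4 + (tid // 2)))  {0,1,2,3,4,5,6,7,8,9,10,11,12,13,14,15}
step 6: s <- ((p % 2) * (tid % -3))  {0,1,2,3,4,5,6,7,8,9,10,11,12,13,14,15}
step 7: s <- min((tid + p), (tid // -3)) {0,1,2,3,4,5,6,7,8,9,10,11,12,13,14,15}
step 8: p <- (p + 3)                 {0,1,2,3,4,5,6,7,8,9,10,11,12,13,14,15}
step 9: eval (p < (4 + (tid // 2)))  {0,1,2,3,4,5,6,7,8,9,10,11,12,13,14,15}
step 10: s <- ((p % 2) * (tid % -3))  {6,7,8,9,10,11,12,13,14,15}
step 11: s <- min((tid + p), (tid // -3)) {6,7,8,9,10,11,12,13,14,15}
step 12: p <- (p + 3)                 {6,7,8,9,10,11,12,13,14,15}
step 13: eval (p < (4 + (tid // 2)))  {6,7,8,9,10,11,12,13,14,15}
step 14: s <- ((p % 2) * (tid % -3))  {12,13,14,15}
step 15: s <- min((tid + p), (tid // -3)) {12,13,14,15}
step 16: p <- (p + 3)                 {12,13,14,15}
step 17: eval (p < (4 + (tid // 2)))  {12,13,14,15}
step 18: p <- ((tid + p) * 3)         {0,1,2,3,4,5,6,7,8,9,10,11,12,13,14,15}
step 19: s <- max((-5 + 10), (tid % 5)) {0,1,2,3,4,5,6,7,8,9,10,11,12,13,14,15}

Answer: 20 steps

p: 18,21,24,27,30,33,45,48,51,54,57,60,72,75,78,81
s: 5,5,5,5,5,5,5,5,5,5,5,5,5,5,5,5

steps = 20; useful = 248; efficiency = 248/320 = 31/40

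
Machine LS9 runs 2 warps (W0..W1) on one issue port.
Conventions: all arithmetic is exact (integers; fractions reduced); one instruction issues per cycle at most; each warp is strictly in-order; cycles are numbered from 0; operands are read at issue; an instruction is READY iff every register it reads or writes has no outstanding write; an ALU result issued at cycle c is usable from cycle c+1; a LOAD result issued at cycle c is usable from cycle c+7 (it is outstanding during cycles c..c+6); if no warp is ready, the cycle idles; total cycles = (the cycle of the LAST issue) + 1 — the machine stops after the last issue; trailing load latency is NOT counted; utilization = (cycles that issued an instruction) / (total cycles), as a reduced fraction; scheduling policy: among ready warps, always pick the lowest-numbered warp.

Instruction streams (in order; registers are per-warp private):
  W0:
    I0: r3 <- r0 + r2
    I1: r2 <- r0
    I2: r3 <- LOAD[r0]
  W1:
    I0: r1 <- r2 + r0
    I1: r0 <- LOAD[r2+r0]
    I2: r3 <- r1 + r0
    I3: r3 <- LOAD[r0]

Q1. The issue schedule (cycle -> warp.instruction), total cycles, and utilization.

cycle 0: W0.I0
cycle 1: W0.I1
cycle 2: W0.I2
cycle 3: W1.I0
cycle 4: W1.I1
cycle 5: idle
cycle 6: idle
cycle 7: idle
cycle 8: idle
cycle 9: idle
cycle 10: idle
cycle 11: W1.I2
cycle 12: W1.I3

Answer: 13 cycles, utilization 7/13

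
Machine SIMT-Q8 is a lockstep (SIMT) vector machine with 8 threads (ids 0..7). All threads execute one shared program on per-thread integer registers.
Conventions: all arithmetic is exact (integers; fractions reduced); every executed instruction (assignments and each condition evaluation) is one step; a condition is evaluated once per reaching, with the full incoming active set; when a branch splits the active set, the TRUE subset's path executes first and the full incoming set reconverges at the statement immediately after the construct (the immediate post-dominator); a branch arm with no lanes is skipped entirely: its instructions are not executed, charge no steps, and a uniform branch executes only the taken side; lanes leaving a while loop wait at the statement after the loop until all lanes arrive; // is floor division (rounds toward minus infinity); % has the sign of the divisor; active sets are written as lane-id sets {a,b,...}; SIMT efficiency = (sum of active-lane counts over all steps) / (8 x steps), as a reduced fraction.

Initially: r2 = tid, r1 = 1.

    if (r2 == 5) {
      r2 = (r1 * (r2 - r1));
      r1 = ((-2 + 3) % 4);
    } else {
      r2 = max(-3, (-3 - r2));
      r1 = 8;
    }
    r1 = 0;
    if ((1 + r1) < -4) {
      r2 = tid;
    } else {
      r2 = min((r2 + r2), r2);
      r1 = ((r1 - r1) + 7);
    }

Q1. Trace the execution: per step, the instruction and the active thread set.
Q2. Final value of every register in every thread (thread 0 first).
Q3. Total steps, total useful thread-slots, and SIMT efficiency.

step 0: eval (r2 == 5)               {0,1,2,3,4,5,6,7}
step 1: r2 <- (r1 * (r2 - r1))       {5}
step 2: r1 <- ((-2 + 3) % 4)         {5}
step 3: r2 <- max(-3, (-3 - r2))     {0,1,2,3,4,6,7}
step 4: r1 <- 8                      {0,1,2,3,4,6,7}
step 5: r1 <- 0                      {0,1,2,3,4,5,6,7}
step 6: eval ((1 + r1) < -4)         {0,1,2,3,4,5,6,7}
step 7: r2 <- min((r2 + r2), r2)     {0,1,2,3,4,5,6,7}
step 8: r1 <- ((r1 - r1) + 7)        {0,1,2,3,4,5,6,7}

Answer: 9 steps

r2: -6,-6,-6,-6,-6,4,-6,-6
r1: 7,7,7,7,7,7,7,7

steps = 9; useful = 56; efficiency = 56/72 = 7/9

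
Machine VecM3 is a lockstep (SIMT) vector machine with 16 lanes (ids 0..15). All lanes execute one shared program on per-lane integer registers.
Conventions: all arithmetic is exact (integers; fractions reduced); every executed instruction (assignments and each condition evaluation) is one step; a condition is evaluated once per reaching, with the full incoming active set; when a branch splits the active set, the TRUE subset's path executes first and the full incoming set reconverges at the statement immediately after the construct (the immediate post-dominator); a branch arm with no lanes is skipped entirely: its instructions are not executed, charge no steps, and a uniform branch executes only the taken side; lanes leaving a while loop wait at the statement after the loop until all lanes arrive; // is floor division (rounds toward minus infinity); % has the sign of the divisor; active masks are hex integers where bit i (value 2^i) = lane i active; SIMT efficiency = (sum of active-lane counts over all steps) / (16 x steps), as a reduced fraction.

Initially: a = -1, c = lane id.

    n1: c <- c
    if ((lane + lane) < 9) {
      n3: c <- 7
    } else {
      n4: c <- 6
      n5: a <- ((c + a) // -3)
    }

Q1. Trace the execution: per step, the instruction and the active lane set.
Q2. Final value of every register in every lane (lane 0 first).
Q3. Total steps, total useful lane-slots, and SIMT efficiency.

step 0: c <- c                       0xffff
step 1: eval ((lane + lane) < 9)     0xffff
step 2: c <- 7                       0x001f
step 3: c <- 6                       0xffe0
step 4: a <- ((c + a) // -3)         0xffe0

Answer: 5 steps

a: -1,-1,-1,-1,-1,-2,-2,-2,-2,-2,-2,-2,-2,-2,-2,-2
c: 7,7,7,7,7,6,6,6,6,6,6,6,6,6,6,6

steps = 5; useful = 59; efficiency = 59/80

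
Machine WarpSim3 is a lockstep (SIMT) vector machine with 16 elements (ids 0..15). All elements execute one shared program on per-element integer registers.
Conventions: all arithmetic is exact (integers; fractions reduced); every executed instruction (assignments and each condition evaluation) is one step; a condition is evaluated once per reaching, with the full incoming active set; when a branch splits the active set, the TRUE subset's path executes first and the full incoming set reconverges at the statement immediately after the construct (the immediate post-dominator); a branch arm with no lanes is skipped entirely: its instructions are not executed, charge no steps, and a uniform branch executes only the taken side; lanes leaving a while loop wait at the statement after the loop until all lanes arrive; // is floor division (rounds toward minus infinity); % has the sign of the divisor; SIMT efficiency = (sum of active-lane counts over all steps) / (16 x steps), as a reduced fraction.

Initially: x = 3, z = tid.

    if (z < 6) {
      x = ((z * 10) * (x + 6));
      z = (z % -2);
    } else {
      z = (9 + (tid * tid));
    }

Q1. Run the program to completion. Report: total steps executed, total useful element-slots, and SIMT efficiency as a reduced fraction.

Answer: 4 steps, 38 useful, 19/32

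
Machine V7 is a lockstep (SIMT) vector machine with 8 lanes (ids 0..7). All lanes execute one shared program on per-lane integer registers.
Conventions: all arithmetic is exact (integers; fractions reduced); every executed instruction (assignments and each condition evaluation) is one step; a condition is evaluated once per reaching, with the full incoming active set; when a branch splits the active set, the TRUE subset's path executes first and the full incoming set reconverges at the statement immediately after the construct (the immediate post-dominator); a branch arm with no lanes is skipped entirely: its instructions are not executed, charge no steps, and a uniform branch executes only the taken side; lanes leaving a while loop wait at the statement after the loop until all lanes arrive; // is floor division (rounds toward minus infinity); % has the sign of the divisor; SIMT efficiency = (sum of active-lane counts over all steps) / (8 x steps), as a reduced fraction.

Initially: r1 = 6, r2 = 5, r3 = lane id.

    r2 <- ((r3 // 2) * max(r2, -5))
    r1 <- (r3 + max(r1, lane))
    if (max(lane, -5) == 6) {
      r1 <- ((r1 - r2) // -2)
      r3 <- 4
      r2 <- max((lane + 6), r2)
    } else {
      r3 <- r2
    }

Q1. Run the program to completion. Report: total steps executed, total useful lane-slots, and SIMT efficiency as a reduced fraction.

Answer: 7 steps, 34 useful, 17/28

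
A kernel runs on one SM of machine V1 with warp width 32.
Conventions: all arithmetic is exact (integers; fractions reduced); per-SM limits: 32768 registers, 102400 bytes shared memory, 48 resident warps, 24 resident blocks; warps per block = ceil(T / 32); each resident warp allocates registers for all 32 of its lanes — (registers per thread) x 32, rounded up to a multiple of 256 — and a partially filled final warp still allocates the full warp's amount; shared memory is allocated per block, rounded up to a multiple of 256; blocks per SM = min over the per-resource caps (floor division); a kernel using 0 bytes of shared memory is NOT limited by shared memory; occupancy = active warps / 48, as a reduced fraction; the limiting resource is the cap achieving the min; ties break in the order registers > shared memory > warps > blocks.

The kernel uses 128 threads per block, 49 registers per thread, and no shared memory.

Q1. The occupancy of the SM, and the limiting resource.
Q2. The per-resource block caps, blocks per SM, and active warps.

Answer: occupancy 1/3, limited by registers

registers: 4 blocks
shared memory: no limit (kernel uses none)
warps: 12 blocks
blocks: 24 blocks

Answer: 4 blocks, 16 active warps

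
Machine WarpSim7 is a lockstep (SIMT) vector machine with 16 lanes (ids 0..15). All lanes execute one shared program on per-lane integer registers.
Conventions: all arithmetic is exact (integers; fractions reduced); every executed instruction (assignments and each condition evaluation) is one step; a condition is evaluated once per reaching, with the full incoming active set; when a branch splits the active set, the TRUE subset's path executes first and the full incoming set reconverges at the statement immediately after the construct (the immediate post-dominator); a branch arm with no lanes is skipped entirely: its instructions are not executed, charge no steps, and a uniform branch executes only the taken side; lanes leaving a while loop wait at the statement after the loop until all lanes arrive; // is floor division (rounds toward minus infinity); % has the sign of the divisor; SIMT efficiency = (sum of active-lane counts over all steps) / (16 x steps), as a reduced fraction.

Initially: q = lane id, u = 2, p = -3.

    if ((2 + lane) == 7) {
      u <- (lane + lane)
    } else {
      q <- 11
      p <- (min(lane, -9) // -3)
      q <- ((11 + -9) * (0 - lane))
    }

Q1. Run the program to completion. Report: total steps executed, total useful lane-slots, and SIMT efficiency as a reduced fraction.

Answer: 5 steps, 62 useful, 31/40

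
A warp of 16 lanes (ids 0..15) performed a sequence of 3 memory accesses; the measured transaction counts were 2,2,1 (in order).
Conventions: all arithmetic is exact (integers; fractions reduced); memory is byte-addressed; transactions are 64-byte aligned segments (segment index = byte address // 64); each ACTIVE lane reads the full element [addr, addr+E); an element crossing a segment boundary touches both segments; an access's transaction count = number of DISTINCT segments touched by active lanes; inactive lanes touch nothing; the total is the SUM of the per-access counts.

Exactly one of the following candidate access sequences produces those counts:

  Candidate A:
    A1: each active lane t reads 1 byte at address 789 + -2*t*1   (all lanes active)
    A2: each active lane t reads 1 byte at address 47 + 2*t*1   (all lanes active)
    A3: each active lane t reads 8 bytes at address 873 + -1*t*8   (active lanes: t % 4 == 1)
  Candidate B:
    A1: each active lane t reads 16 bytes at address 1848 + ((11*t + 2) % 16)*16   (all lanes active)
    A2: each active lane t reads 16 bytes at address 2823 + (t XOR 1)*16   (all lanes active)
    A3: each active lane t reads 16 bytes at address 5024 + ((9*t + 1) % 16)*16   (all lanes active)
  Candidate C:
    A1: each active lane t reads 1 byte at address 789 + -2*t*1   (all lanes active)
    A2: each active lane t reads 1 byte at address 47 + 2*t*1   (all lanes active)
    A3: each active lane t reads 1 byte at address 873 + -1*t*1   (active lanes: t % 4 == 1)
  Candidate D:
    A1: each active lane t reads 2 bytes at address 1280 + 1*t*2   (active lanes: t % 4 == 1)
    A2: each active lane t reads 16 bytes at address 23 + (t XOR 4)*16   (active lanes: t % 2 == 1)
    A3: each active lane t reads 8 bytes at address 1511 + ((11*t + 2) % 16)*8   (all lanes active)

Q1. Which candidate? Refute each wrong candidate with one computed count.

A: A3 gives 2 transactions, not 1
B: A1 gives 5 transactions, not 2
D: A1 gives 1 transaction, not 2
C: all counts match (2,2,1)

Answer: C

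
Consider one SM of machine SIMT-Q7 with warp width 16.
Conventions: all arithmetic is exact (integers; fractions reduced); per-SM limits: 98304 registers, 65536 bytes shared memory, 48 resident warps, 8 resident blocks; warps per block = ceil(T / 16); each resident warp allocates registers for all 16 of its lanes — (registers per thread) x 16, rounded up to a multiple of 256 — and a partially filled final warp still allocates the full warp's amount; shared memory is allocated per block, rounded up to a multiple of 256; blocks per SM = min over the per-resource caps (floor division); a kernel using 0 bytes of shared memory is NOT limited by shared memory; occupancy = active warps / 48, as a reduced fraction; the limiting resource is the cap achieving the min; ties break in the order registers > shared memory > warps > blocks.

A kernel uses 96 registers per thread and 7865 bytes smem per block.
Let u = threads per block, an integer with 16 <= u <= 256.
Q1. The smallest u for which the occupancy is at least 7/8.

Answer: u = 81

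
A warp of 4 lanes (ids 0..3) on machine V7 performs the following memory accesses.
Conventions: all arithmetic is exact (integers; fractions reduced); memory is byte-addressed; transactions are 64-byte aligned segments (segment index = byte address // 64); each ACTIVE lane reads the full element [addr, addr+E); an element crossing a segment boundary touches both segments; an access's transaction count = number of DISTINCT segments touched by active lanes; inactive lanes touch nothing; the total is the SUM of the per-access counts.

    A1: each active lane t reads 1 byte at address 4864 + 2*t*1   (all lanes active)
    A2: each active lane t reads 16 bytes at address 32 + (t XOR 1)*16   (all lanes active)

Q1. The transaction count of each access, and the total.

A1: 1 transaction
A2: 2 transactions

Answer: 1,2; total 3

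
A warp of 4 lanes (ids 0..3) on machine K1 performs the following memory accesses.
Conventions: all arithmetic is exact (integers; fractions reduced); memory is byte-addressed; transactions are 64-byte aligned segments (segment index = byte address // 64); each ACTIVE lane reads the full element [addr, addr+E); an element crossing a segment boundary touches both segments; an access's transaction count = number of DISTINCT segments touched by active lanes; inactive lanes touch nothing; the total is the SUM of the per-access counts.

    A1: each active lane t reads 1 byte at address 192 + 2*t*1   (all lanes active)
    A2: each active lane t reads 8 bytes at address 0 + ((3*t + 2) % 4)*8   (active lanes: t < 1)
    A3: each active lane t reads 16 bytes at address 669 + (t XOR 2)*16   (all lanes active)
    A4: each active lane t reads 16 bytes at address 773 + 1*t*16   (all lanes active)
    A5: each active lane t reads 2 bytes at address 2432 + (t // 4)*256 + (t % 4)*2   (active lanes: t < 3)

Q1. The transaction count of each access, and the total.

A1: 1 transaction
A2: 1 transaction
A3: 2 transactions
A4: 2 transactions
A5: 1 transaction

Answer: 1,1,2,2,1; total 7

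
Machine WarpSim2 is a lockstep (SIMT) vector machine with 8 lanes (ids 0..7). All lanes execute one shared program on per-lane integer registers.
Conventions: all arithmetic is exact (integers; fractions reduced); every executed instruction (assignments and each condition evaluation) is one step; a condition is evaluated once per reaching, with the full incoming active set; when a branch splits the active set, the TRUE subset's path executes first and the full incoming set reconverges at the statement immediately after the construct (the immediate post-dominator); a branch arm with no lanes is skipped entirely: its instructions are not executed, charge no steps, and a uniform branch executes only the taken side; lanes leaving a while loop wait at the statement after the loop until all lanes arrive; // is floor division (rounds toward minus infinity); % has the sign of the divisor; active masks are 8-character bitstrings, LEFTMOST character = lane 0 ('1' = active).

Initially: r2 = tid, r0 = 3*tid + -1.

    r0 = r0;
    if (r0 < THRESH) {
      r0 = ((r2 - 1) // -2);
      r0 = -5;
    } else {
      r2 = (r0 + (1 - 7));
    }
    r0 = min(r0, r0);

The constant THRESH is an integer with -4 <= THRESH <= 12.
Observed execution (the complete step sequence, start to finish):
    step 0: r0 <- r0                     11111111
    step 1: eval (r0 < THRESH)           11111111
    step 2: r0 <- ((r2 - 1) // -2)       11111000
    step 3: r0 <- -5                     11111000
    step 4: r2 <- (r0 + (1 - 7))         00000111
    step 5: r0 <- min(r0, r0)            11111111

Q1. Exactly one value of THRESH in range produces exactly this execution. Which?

Answer: THRESH = 12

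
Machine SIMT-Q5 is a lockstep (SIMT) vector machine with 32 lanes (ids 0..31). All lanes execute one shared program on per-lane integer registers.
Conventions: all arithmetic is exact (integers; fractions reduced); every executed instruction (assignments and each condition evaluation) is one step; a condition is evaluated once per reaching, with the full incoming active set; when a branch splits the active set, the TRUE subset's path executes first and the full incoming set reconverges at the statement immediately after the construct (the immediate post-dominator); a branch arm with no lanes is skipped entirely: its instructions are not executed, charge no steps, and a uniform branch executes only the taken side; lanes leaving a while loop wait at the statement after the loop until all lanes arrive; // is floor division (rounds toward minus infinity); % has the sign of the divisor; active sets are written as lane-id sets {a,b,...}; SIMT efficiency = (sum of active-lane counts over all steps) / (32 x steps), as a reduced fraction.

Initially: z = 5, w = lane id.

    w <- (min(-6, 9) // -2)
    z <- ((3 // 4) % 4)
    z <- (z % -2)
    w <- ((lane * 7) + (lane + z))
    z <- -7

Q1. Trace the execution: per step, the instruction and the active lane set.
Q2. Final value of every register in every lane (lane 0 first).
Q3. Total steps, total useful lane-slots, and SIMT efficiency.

step 0: w <- (min(-6, 9) // -2)      {0,1,2,3,4,5,6,7,8,9,10,11,12,13,14,15,16,17,18,19,20,21,22,23,24,25,26,27,28,29,30,31}
step 1: z <- ((3 // 4) % 4)          {0,1,2,3,4,5,6,7,8,9,10,11,12,13,14,15,16,17,18,19,20,21,22,23,24,25,26,27,28,29,30,31}
step 2: z <- (z % -2)                {0,1,2,3,4,5,6,7,8,9,10,11,12,13,14,15,16,17,18,19,20,21,22,23,24,25,26,27,28,29,30,31}
step 3: w <- ((lane * 7) + (lane + z)) {0,1,2,3,4,5,6,7,8,9,10,11,12,13,14,15,16,17,18,19,20,21,22,23,24,25,26,27,28,29,30,31}
step 4: z <- -7                      {0,1,2,3,4,5,6,7,8,9,10,11,12,13,14,15,16,17,18,19,20,21,22,23,24,25,26,27,28,29,30,31}

Answer: 5 steps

z: -7,-7,-7,-7,-7,-7,-7,-7,-7,-7,-7,-7,-7,-7,-7,-7,-7,-7,-7,-7,-7,-7,-7,-7,-7,-7,-7,-7,-7,-7,-7,-7
w: 0,8,16,24,32,40,48,56,64,72,80,88,96,104,112,120,128,136,144,152,160,168,176,184,192,200,208,216,224,232,240,248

steps = 5; useful = 160; efficiency = 160/160 = 1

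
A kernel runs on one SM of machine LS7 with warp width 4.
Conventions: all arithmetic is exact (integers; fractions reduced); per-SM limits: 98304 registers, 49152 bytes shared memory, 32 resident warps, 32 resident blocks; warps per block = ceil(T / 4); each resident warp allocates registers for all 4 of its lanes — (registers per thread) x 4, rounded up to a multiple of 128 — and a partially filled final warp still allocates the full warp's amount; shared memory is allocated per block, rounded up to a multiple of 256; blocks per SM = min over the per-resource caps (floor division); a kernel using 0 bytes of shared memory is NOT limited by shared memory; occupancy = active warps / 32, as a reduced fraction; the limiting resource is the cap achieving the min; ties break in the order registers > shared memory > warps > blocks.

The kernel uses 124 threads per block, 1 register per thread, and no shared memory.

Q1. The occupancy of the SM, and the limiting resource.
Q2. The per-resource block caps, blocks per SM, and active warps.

Answer: occupancy 31/32, limited by warps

registers: 24 blocks
shared memory: no limit (kernel uses none)
warps: 1 block
blocks: 32 blocks

Answer: 1 block, 31 active warps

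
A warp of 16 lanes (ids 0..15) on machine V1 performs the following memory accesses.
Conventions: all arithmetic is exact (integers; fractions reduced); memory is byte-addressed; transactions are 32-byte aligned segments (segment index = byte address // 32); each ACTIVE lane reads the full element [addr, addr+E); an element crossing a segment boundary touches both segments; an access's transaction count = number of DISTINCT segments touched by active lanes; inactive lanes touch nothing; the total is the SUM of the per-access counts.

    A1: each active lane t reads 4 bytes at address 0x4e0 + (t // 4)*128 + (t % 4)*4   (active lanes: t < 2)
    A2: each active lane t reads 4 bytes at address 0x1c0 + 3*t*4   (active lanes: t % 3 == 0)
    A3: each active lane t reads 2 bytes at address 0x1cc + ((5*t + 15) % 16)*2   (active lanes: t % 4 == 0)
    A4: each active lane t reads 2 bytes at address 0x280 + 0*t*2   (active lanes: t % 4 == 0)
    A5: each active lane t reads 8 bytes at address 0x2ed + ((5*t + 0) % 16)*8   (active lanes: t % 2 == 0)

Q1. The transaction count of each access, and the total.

A1: 1 transaction
A2: 6 transactions
A3: 2 transactions
A4: 1 transaction
A5: 5 transactions

Answer: 1,6,2,1,5; total 15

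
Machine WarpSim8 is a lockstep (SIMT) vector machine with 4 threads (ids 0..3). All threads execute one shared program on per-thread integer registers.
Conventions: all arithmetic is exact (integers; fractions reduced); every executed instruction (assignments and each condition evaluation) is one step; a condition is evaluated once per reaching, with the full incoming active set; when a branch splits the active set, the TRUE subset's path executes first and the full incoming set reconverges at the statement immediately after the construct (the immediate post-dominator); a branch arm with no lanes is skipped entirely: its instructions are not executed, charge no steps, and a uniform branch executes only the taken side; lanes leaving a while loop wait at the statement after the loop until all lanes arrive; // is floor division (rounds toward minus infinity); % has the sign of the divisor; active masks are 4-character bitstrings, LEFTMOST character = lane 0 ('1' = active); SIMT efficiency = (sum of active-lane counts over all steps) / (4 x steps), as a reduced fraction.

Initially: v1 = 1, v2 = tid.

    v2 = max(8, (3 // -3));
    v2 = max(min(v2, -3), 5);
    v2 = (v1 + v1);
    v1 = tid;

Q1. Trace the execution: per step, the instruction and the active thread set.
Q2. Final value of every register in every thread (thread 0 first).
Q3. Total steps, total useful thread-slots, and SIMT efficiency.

step 0: v2 <- max(8, (3 // -3))      1111
step 1: v2 <- max(min(v2, -3), 5)    1111
step 2: v2 <- (v1 + v1)              1111
step 3: v1 <- tid                    1111

Answer: 4 steps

v1: 0,1,2,3
v2: 2,2,2,2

steps = 4; useful = 16; efficiency = 16/16 = 1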